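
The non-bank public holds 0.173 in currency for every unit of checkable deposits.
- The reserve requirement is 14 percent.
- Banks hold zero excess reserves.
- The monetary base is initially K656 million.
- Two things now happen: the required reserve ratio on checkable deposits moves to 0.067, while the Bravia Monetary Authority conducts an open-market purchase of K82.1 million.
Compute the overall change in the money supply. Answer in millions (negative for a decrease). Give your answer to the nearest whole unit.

Before: m₁ = (1 + 0.173) / (0.14 + 0.173) ≈ 3.7476, MB₁ = 656, so M₁ = 3.7476 × 656 = 2458.4256 million.
After: m₂ = (1 + 0.173) / (0.067 + 0.173) = 4.8875, MB₂ = 656 + 82.1 = 738.1, so M₂ = 4.8875 × 738.1 ≈ 3607.4638 million.
ΔM = M₂ − M₁ = 3607.4638 − 2458.4256 = 1149.0382 million.

K1149 million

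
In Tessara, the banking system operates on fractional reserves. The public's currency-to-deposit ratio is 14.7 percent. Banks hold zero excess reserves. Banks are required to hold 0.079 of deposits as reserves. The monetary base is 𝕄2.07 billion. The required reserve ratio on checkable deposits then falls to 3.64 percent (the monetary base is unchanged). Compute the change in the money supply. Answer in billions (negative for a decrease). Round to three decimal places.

Initially m₁ = (1 + 0.147) / (0.079 + 0.147) ≈ 5.07522, so M₁ = 5.07522 × 2.07 ≈ 10.5057 billion.
After the change m₂ = (1 + 0.147) / (0.0364 + 0.147) ≈ 6.25409, so M₂ = 6.25409 × 2.07 ≈ 12.946 billion.
ΔM = M₂ − M₁ = 12.946 − 10.5057 = 2.4403 billion.

𝕄2.440 billion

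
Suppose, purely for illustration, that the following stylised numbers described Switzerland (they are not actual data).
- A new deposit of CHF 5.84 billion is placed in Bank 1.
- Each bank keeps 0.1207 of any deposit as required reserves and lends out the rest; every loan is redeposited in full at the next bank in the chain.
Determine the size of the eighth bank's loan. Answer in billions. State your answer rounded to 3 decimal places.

Each bank lends a fraction (1 − rr) = 0.8793 of the deposit it receives, so Bank 8 receives 5.84·0.8793^7 and lends 5.84·0.8793^8 ≈ 2.0869 billion.

CHF 2.087 billion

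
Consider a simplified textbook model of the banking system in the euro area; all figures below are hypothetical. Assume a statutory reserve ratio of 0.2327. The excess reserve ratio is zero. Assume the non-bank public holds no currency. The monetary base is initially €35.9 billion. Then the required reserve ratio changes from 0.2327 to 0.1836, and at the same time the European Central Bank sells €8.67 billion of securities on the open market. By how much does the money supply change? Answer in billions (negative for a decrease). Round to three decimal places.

Before: m₁ = 1 / (0.2327) ≈ 4.297379, MB₁ = 35.9, so M₁ = 4.297379 × 35.9 ≈ 154.2759 billion.
After: m₂ = 1 / (0.1836) ≈ 5.446623, MB₂ = 35.9 − 8.67 = 27.23, so M₂ = 5.446623 × 27.23 ≈ 148.3115 billion.
ΔM = M₂ − M₁ = 148.3115 − 154.2759 = -5.9644 billion.

-5.964 billion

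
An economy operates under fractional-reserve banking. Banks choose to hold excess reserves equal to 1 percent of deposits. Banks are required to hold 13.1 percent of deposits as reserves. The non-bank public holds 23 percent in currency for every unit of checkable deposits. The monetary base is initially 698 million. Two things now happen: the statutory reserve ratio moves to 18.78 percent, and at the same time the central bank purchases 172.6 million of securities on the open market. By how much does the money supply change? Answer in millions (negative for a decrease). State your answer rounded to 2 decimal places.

Before: m₁ = (1 + 0.23) / (0.131 + 0.01 + 0.23) ≈ 3.315364, MB₁ = 698, so M₁ = 3.315364 × 698 ≈ 2314.1241 million.
After: m₂ = (1 + 0.23) / (0.1878 + 0.01 + 0.23) ≈ 2.875175, MB₂ = 698 + 172.6 = 870.6, so M₂ = 2.875175 × 870.6 ≈ 2503.1274 million.
ΔM = M₂ − M₁ = 2503.1274 − 2314.1241 = 189.0033 million.

189.00 million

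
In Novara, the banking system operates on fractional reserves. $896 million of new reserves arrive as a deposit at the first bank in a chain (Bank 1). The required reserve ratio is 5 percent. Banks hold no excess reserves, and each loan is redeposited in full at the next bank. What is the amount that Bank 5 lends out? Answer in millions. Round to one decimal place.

Each bank lends a fraction (1 − rr) = 0.9500 of the deposit it receives, so Bank 5 receives 896·0.9500^4 and lends 896·0.9500^5 ≈ 693.3077 million.

$693.3 million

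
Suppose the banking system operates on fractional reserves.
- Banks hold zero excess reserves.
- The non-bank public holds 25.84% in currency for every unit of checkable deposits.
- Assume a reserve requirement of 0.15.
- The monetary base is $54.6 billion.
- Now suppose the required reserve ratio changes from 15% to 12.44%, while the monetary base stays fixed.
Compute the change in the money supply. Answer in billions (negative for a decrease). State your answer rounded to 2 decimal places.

Initially m₁ = (1 + 0.2584) / (0.15 + 0.2584) ≈ 3.08129, so M₁ = 3.08129 × 54.6 ≈ 168.2384 billion.
After the change m₂ = (1 + 0.2584) / (0.1244 + 0.2584) ≈ 3.28736, so M₂ = 3.28736 × 54.6 ≈ 179.4899 billion.
ΔM = M₂ − M₁ = 179.4899 − 168.2384 = 11.2515 billion.

$11.25 billion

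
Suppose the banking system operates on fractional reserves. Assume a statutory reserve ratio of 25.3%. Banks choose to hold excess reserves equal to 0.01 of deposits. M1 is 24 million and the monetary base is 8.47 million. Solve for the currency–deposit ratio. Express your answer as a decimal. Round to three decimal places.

0.139

Using m = M/MB = 24/8.47 ≈ 2.833530. From m = (1 + c)/(c + rr + e), rearranging gives 1 + c = m·(c + rr + e), so c·(1 − m) = m·(rr + e) − 1.
Hence c = [m·(rr + e) − 1]/(1 − m) = [2.833530 × (0.253 + 0.01) − 1] / (1 − 2.833530) ≈ 0.138957.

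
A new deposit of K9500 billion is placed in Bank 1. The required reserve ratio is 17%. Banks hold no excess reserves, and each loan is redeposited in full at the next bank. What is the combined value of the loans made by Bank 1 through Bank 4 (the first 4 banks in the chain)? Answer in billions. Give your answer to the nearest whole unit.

Bank i lends (1 − rr)^i of the original deposit: Bank 1 lends 9500·0.8300 = 7885.0000, Bank 2 lends 9500·0.8300² = 6544.5500, and so on.
Summing a geometric series: total = 9500·[0.8300·(1 − 0.8300^4) / (1 − 0.8300)] ≈ 24370.0670 billion.

K24370 billion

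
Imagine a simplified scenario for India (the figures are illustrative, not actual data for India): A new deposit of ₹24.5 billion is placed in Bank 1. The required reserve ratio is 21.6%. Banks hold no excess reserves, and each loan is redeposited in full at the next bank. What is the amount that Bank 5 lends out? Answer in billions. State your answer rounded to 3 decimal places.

₹7.257 billion

Each bank lends a fraction (1 − rr) = 0.7840 of the deposit it receives, so Bank 5 receives 24.5·0.7840^4 and lends 24.5·0.7840^5 ≈ 7.2568 billion.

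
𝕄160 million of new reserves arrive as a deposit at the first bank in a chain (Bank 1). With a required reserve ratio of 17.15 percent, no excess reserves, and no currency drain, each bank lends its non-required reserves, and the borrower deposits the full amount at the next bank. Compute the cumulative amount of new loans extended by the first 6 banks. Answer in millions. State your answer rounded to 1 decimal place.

𝕄523.0 million

Bank i lends (1 − rr)^i of the original deposit: Bank 1 lends 160·0.8285 = 132.5600, Bank 2 lends 160·0.8285² ≈ 109.8260, and so on.
Summing a geometric series: total = 160·[0.8285·(1 − 0.8285^6) / (1 − 0.8285)] ≈ 522.9657 million.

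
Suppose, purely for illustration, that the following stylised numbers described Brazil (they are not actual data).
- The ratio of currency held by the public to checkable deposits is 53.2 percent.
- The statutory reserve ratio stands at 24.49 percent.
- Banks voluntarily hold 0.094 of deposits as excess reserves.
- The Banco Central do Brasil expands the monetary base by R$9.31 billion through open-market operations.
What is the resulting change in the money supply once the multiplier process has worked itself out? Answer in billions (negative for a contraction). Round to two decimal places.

The money multiplier is m = (1 + c) / (rr + e + c) = (1 + 0.532) / (0.2449 + 0.094 + 0.532) ≈ 1.7591.
The purchase adds 9.31 billion of base, so ΔM = m × ΔMB = 1.7591 × (+9.31) ≈ 16.3772 billion.

R$16.38 billion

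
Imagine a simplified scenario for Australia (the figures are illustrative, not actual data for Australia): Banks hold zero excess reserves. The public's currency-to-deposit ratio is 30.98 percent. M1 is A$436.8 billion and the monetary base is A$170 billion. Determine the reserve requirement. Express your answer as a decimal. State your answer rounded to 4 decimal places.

Using m = M/MB = 436.8/170 ≈ 2.569412. Since m = (1 + c)/(c + rr + e), the denominator satisfies c + rr + e = (1 + c)/m = (1 + 0.3098) / 2.569412 ≈ 0.509766.
With c = 0.3098 and e = 0, the reserve requirement is 0.509766 − 0.3098 − 0 = 0.199966.

0.2000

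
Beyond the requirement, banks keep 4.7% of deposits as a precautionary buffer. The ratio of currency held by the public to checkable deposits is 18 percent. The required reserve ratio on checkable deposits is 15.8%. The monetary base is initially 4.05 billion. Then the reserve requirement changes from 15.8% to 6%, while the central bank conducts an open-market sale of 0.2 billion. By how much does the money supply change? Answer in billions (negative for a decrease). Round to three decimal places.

Before: m₁ = (1 + 0.18) / (0.158 + 0.047 + 0.18) ≈ 3.06494, MB₁ = 4.05, so M₁ = 3.06494 × 4.05 ≈ 12.413 billion.
After: m₂ = (1 + 0.18) / (0.06 + 0.047 + 0.18) ≈ 4.11150, MB₂ = 4.05 − 0.2 = 3.85, so M₂ = 4.11150 × 3.85 ≈ 15.8293 billion.
ΔM = M₂ − M₁ = 15.8293 − 12.413 = 3.4163 billion.

3.416 billion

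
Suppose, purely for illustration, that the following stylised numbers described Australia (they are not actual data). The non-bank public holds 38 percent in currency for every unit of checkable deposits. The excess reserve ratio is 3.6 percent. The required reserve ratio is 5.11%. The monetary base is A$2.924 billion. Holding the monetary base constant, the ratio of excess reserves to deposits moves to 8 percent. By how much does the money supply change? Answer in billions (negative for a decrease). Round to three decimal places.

Initially m₁ = (1 + 0.38) / (0.0511 + 0.036 + 0.38) ≈ 2.95440, so M₁ = 2.95440 × 2.924 ≈ 8.6387 billion.
After the change m₂ = (1 + 0.38) / (0.0511 + 0.08 + 0.38) ≈ 2.70006, so M₂ = 2.70006 × 2.924 ≈ 7.895 billion.
ΔM = M₂ − M₁ = 7.895 − 8.6387 = -0.7437 billion.

-0.744 billion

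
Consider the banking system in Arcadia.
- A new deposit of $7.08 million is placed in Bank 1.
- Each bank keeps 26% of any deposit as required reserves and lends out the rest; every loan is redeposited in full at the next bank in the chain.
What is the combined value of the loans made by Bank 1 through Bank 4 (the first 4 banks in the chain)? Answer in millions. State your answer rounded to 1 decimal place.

$14.1 million

Bank i lends (1 − rr)^i of the original deposit: Bank 1 lends 7.08·0.7400 = 5.2392, Bank 2 lends 7.08·0.7400² ≈ 3.8770, and so on.
Summing a geometric series: total = 7.08·[0.7400·(1 − 0.7400^4) / (1 − 0.7400)] ≈ 14.1082 million.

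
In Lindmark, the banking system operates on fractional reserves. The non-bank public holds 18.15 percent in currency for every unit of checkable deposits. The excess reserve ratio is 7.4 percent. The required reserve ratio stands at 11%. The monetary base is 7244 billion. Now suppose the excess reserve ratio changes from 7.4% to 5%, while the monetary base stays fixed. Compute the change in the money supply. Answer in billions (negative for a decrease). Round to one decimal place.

1645.7 billion

Initially m₁ = (1 + 0.1815) / (0.11 + 0.074 + 0.1815) ≈ 3.232558, so M₁ = 3.232558 × 7244 ≈ 23416.6502 billion.
After the change m₂ = (1 + 0.1815) / (0.11 + 0.05 + 0.1815) ≈ 3.459736, so M₂ = 3.459736 × 7244 ≈ 25062.3276 billion.
ΔM = M₂ − M₁ = 25062.3276 − 23416.6502 = 1645.6774 billion.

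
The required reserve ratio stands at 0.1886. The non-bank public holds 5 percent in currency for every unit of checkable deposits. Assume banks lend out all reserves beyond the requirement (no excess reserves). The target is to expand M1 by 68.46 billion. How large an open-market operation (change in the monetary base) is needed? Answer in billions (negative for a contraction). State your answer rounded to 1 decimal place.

The money multiplier is m = (1 + c) / (rr + c) = (1 + 0.05) / (0.1886 + 0.05) ≈ 4.4007.
ΔMB = ΔM / m = (+68.46) / 4.4007 ≈ 15.5566 billion.

15.6 billion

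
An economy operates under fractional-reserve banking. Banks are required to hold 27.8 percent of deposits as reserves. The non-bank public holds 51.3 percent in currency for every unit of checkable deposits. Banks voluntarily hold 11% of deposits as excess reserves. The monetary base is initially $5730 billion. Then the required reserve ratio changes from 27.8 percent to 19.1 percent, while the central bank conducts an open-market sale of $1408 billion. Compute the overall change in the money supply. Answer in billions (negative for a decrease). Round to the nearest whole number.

Before: m₁ = (1 + 0.513) / (0.278 + 0.11 + 0.513) ≈ 1.67925, MB₁ = 5730, so M₁ = 1.67925 × 5730 = 9622.1025 billion.
After: m₂ = (1 + 0.513) / (0.191 + 0.11 + 0.513) ≈ 1.85872, MB₂ = 5730 − 1408 = 4322, so M₂ = 1.85872 × 4322 ≈ 8033.3878 billion.
ΔM = M₂ − M₁ = 8033.3878 − 9622.1025 = -1588.7147 billion.

-1589 billion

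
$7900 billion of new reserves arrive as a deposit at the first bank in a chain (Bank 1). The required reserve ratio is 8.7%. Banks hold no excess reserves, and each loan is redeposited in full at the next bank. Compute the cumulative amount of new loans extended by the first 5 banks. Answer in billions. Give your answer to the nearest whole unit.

Bank i lends (1 − rr)^i of the original deposit: Bank 1 lends 7900·0.9130 = 7212.7000, Bank 2 lends 7900·0.9130² = 6585.1951, and so on.
Summing a geometric series: total = 7900·[0.9130·(1 − 0.9130^5) / (1 − 0.9130)] ≈ 30311.0456 billion.

$30311 billion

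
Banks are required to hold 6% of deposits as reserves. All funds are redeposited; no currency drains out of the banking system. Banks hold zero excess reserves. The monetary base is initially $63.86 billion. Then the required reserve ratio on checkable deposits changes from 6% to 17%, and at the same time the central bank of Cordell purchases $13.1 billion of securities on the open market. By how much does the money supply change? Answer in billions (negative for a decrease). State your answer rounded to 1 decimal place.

Before: m₁ = 1 / (0.06) ≈ 16.6667, MB₁ = 63.86, so M₁ = 16.6667 × 63.86 ≈ 1064.3355 billion.
After: m₂ = 1 / (0.17) ≈ 5.8824, MB₂ = 63.86 + 13.1 = 76.96, so M₂ = 5.8824 × 76.96 ≈ 452.7095 billion.
ΔM = M₂ − M₁ = 452.7095 − 1064.3355 = -611.626 billion.

-611.6 billion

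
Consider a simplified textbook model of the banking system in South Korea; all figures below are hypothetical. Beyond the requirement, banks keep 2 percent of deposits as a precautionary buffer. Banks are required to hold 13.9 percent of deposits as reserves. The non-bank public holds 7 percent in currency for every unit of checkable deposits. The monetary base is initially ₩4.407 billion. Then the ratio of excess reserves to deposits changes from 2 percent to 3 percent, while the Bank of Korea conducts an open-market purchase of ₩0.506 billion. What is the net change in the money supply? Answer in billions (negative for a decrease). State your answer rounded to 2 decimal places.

Before: m₁ = (1 + 0.07) / (0.139 + 0.02 + 0.07) ≈ 4.6725, MB₁ = 4.407, so M₁ = 4.6725 × 4.407 ≈ 20.5917 billion.
After: m₂ = (1 + 0.07) / (0.139 + 0.03 + 0.07) ≈ 4.4770, MB₂ = 4.407 + 0.506 = 4.913, so M₂ = 4.4770 × 4.913 ≈ 21.9955 billion.
ΔM = M₂ − M₁ = 21.9955 − 20.5917 = 1.4038 billion.

₩1.40 billion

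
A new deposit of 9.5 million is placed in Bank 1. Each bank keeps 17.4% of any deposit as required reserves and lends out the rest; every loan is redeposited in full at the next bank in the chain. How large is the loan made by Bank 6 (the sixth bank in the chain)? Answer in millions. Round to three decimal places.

3.017 million

Each bank lends a fraction (1 − rr) = 0.8260 of the deposit it receives, so Bank 6 receives 9.5·0.8260^5 and lends 9.5·0.8260^6 ≈ 3.0172 million.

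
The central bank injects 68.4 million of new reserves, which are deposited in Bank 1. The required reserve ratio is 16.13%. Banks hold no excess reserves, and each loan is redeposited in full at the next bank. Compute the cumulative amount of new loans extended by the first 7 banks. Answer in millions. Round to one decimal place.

Bank i lends (1 − rr)^i of the original deposit: Bank 1 lends 68.4·0.8387 ≈ 57.3671, Bank 2 lends 68.4·0.8387² ≈ 48.1138, and so on.
Summing a geometric series: total = 68.4·[0.8387·(1 − 0.8387^7) / (1 − 0.8387)] ≈ 251.8360 million.

251.8 million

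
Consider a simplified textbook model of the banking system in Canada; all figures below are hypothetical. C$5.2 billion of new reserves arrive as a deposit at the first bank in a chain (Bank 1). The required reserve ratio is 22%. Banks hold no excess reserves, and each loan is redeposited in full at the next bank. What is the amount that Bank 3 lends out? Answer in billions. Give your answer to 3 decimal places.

Each bank lends a fraction (1 − rr) = 0.7800 of the deposit it receives, so Bank 3 receives 5.2·0.7800^2 and lends 5.2·0.7800^3 ≈ 2.4677 billion.

C$2.468 billion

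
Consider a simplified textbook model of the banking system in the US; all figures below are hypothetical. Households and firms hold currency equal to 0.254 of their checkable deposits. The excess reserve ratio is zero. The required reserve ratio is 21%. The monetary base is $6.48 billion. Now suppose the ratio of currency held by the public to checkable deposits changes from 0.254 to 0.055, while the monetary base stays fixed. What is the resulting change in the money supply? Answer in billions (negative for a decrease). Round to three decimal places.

Initially m₁ = (1 + 0.254) / (0.21 + 0.254) ≈ 2.70259, so M₁ = 2.70259 × 6.48 ≈ 17.5128 billion.
After the change m₂ = (1 + 0.055) / (0.21 + 0.055) ≈ 3.98113, so M₂ = 3.98113 × 6.48 ≈ 25.7977 billion.
ΔM = M₂ − M₁ = 25.7977 − 17.5128 = 8.2849 billion.

$8.285 billion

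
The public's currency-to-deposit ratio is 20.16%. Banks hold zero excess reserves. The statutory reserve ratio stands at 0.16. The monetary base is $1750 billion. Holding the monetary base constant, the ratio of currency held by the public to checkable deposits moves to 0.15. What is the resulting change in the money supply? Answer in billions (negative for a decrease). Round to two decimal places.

Initially m₁ = (1 + 0.2016) / (0.16 + 0.2016) ≈ 3.3230088, so M₁ = 3.3230088 × 1750 = 5815.2654 billion.
After the change m₂ = (1 + 0.15) / (0.16 + 0.15) ≈ 3.7096774, so M₂ = 3.7096774 × 1750 ≈ 6491.9354 billion.
ΔM = M₂ − M₁ = 6491.9354 − 5815.2654 = 676.67 billion.

$676.67 billion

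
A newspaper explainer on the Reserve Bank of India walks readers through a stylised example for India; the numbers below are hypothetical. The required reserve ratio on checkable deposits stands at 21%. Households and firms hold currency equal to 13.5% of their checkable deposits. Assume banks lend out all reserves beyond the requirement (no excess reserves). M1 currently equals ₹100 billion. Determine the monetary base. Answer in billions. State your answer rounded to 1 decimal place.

₹30.4 billion

The money multiplier is m = (1 + c) / (rr + c) = (1 + 0.135) / (0.21 + 0.135) ≈ 3.2899.
MB = M / m = 100 / 3.2899 ≈ 30.3961 billion.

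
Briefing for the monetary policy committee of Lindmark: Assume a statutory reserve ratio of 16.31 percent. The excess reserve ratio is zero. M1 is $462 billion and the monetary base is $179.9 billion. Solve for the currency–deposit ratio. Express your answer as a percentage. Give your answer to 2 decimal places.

Using m = M/MB = 462/179.9 ≈ 2.568093. From m = (1 + c)/(c + rr + e), rearranging gives 1 + c = m·(c + rr + e), so c·(1 − m) = m·(rr + e) − 1.
Hence c = [m·(rr + e) − 1]/(1 − m) = [2.568093 × (0.1631 + 0) − 1] / (1 − 2.568093) ≈ 0.370606.

37.06%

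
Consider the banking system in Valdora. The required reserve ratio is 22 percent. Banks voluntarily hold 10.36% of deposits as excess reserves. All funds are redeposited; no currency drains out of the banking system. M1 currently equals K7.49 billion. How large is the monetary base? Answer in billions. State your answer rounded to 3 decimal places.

The money multiplier is m = 1 / (rr + e) = 1 / (0.22 + 0.1036) ≈ 3.09023.
MB = M / m = 7.49 / 3.09023 ≈ 2.4238 billion.

K2.424 billion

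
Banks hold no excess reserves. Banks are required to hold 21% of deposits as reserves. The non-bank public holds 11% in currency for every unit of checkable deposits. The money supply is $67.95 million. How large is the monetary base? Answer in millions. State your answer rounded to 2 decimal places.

$19.59 million

The money multiplier is m = (1 + c) / (rr + c) = (1 + 0.11) / (0.21 + 0.11) = 3.46875.
MB = M / m = 67.95 / 3.46875 ≈ 19.5892 million.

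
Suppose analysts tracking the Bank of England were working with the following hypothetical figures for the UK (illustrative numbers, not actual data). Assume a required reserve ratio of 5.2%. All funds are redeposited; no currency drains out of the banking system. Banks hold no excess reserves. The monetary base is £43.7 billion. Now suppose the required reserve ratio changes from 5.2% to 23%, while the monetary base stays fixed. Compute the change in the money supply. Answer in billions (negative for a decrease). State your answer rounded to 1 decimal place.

Initially m₁ = 1 / (0.052) ≈ 19.2308, so M₁ = 19.2308 × 43.7 ≈ 840.386 billion.
After the change m₂ = 1 / (0.23) ≈ 4.3478, so M₂ = 4.3478 × 43.7 ≈ 189.9989 billion.
ΔM = M₂ − M₁ = 189.9989 − 840.386 = -650.3871 billion.

-650.4 billion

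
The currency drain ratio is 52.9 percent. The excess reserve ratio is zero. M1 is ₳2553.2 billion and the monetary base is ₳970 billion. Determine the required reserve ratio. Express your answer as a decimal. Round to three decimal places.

0.052

Using m = M/MB = 2553.2/970 ≈ 2.632165. Since m = (1 + c)/(c + rr + e), the denominator satisfies c + rr + e = (1 + c)/m = (1 + 0.529) / 2.632165 ≈ 0.580891.
With c = 0.529 and e = 0, the required reserve ratio is 0.580891 − 0.529 − 0 = 0.051891.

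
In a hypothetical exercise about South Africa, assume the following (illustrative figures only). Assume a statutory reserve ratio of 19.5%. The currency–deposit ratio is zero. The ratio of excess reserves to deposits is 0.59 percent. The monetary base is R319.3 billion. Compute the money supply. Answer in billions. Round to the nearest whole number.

R1589 billion

The money multiplier is m = 1 / (rr + e) = 1 / (0.195 + 0.0059) ≈ 4.9776.
So M = m × MB = 4.9776 × 319.3 ≈ 1589.3477 billion.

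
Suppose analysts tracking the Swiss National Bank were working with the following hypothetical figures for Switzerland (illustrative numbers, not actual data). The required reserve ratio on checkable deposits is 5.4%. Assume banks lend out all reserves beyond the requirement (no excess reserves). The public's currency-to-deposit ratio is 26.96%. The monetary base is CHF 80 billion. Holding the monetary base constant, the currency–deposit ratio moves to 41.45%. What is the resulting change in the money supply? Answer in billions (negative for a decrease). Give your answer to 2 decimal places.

-72.33 billion

Initially m₁ = (1 + 0.2696) / (0.054 + 0.2696) ≈ 3.92336, so M₁ = 3.92336 × 80 = 313.8688 billion.
After the change m₂ = (1 + 0.4145) / (0.054 + 0.4145) ≈ 3.01921, so M₂ = 3.01921 × 80 = 241.5368 billion.
ΔM = M₂ − M₁ = 241.5368 − 313.8688 = -72.332 billion.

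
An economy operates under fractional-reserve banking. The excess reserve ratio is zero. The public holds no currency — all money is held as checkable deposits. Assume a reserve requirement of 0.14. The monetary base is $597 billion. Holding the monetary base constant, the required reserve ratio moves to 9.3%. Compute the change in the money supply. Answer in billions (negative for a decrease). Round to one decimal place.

$2155.1 billion

Initially m₁ = 1 / (0.14) ≈ 7.14286, so M₁ = 7.14286 × 597 ≈ 4264.2874 billion.
After the change m₂ = 1 / (0.093) ≈ 10.75269, so M₂ = 10.75269 × 597 ≈ 6419.3559 billion.
ΔM = M₂ − M₁ = 6419.3559 − 4264.2874 = 2155.0685 billion.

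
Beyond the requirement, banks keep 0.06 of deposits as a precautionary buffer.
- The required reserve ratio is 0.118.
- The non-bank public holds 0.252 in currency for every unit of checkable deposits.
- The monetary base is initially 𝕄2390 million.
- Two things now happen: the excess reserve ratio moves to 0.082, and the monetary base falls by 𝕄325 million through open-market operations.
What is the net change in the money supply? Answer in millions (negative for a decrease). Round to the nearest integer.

Before: m₁ = (1 + 0.252) / (0.118 + 0.06 + 0.252) ≈ 2.91163, MB₁ = 2390, so M₁ = 2.91163 × 2390 = 6958.7957 million.
After: m₂ = (1 + 0.252) / (0.118 + 0.082 + 0.252) ≈ 2.76991, MB₂ = 2390 − 325 = 2065, so M₂ = 2.76991 × 2065 ≈ 5719.8641 million.
ΔM = M₂ − M₁ = 5719.8641 − 6958.7957 = -1238.9316 million.

-1239 million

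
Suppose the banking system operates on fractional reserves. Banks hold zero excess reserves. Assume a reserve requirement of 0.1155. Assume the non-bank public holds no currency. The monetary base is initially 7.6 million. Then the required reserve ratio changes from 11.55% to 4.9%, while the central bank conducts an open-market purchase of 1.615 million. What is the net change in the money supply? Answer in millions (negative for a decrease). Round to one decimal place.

122.3 million

Before: m₁ = 1 / (0.1155) ≈ 8.6580, MB₁ = 7.6, so M₁ = 8.6580 × 7.6 = 65.8008 million.
After: m₂ = 1 / (0.049) ≈ 20.4082, MB₂ = 7.6 + 1.615 = 9.215, so M₂ = 20.4082 × 9.215 ≈ 188.0616 million.
ΔM = M₂ − M₁ = 188.0616 − 65.8008 = 122.2608 million.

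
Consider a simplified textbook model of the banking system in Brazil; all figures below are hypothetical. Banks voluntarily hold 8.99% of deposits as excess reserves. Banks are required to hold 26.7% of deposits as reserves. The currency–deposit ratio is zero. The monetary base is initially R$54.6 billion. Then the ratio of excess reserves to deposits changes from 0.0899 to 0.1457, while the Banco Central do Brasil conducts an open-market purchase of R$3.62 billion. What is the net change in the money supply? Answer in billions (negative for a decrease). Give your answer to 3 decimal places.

Before: m₁ = 1 / (0.267 + 0.0899) ≈ 2.801905, MB₁ = 54.6, so M₁ = 2.801905 × 54.6 ≈ 152.984 billion.
After: m₂ = 1 / (0.267 + 0.1457) ≈ 2.423068, MB₂ = 54.6 + 3.62 = 58.22, so M₂ = 2.423068 × 58.22 ≈ 141.071 billion.
ΔM = M₂ − M₁ = 141.071 − 152.984 = -11.913 billion.

-11.913 billion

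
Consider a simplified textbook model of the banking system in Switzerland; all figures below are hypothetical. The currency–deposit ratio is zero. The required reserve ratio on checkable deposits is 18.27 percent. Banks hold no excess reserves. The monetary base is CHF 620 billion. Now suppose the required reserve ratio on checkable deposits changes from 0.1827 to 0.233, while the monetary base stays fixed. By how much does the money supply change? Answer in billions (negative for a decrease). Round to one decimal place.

Initially m₁ = 1 / (0.1827) ≈ 5.47345, so M₁ = 5.47345 × 620 = 3393.539 billion.
After the change m₂ = 1 / (0.233) ≈ 4.29185, so M₂ = 4.29185 × 620 = 2660.947 billion.
ΔM = M₂ − M₁ = 2660.947 − 3393.539 = -732.592 billion.

-732.6 billion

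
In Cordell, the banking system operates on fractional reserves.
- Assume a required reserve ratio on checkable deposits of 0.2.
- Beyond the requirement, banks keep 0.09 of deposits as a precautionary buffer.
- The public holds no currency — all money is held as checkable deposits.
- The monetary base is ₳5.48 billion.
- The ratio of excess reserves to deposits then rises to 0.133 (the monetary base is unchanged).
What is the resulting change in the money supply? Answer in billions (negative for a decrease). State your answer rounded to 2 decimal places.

Initially m₁ = 1 / (0.2 + 0.09) ≈ 3.4483, so M₁ = 3.4483 × 5.48 ≈ 18.8967 billion.
After the change m₂ = 1 / (0.2 + 0.133) ≈ 3.0030, so M₂ = 3.0030 × 5.48 ≈ 16.4564 billion.
ΔM = M₂ − M₁ = 16.4564 − 18.8967 = -2.4403 billion.

-2.44 billion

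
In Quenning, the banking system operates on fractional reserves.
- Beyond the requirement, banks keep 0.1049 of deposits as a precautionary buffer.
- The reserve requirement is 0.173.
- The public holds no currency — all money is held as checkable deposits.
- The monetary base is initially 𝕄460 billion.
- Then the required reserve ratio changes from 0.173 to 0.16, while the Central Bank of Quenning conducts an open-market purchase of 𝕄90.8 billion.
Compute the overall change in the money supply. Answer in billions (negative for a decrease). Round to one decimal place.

Before: m₁ = 1 / (0.173 + 0.1049) ≈ 3.59842, MB₁ = 460, so M₁ = 3.59842 × 460 = 1655.2732 billion.
After: m₂ = 1 / (0.16 + 0.1049) ≈ 3.77501, MB₂ = 460 + 90.8 = 550.8, so M₂ = 3.77501 × 550.8 ≈ 2079.2755 billion.
ΔM = M₂ − M₁ = 2079.2755 − 1655.2732 = 424.0023 billion.

𝕄424.0 billion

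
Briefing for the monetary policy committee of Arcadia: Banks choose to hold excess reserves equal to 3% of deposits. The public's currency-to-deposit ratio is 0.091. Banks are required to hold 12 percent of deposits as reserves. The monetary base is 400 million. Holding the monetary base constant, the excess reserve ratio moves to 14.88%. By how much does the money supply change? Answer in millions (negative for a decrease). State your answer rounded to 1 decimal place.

Initially m₁ = (1 + 0.091) / (0.12 + 0.03 + 0.091) ≈ 4.52697, so M₁ = 4.52697 × 400 = 1810.788 million.
After the change m₂ = (1 + 0.091) / (0.12 + 0.1488 + 0.091) ≈ 3.03224, so M₂ = 3.03224 × 400 = 1212.896 million.
ΔM = M₂ − M₁ = 1212.896 − 1810.788 = -597.892 million.

-597.9 million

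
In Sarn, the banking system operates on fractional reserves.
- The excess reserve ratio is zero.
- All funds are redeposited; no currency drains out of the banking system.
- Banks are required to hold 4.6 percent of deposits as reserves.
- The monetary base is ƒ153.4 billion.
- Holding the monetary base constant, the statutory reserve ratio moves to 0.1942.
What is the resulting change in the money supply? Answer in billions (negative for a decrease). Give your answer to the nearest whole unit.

-2545 billion

Initially m₁ = 1 / (0.046) ≈ 21.7391, so M₁ = 21.7391 × 153.4 ≈ 3334.7779 billion.
After the change m₂ = 1 / (0.1942) ≈ 5.1493, so M₂ = 5.1493 × 153.4 ≈ 789.9026 billion.
ΔM = M₂ − M₁ = 789.9026 − 3334.7779 = -2544.8753 billion.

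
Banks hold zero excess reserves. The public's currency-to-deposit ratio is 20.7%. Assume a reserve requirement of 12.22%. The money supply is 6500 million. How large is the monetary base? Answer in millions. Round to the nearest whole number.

1773 million

The money multiplier is m = (1 + c) / (rr + c) = (1 + 0.207) / (0.1222 + 0.207) ≈ 3.66646.
MB = M / m = 6500 / 3.66646 ≈ 1772.8272 million.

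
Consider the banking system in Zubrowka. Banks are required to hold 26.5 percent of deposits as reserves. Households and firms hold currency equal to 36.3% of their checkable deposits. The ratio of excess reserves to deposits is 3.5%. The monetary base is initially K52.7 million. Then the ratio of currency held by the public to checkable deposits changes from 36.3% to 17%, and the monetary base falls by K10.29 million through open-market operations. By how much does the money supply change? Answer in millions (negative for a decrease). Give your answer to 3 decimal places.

-2.767 million

Before: m₁ = (1 + 0.363) / (0.265 + 0.035 + 0.363) ≈ 2.055807, MB₁ = 52.7, so M₁ = 2.055807 × 52.7 ≈ 108.341 million.
After: m₂ = (1 + 0.17) / (0.265 + 0.035 + 0.17) ≈ 2.489362, MB₂ = 52.7 − 10.29 = 42.41, so M₂ = 2.489362 × 42.41 ≈ 105.5738 million.
ΔM = M₂ − M₁ = 105.5738 − 108.341 = -2.7672 million.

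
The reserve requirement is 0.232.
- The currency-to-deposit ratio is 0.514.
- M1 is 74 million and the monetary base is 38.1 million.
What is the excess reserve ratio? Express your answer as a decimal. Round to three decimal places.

0.034

Using m = M/MB = 74/38.1 ≈ 1.942257. Since m = (1 + c)/(c + rr + e), the denominator satisfies c + rr + e = (1 + c)/m = (1 + 0.514) / 1.942257 ≈ 0.779505.
With c = 0.514 and rr = 0.232, the excess reserve ratio is 0.779505 − 0.514 − 0.232 = 0.033505.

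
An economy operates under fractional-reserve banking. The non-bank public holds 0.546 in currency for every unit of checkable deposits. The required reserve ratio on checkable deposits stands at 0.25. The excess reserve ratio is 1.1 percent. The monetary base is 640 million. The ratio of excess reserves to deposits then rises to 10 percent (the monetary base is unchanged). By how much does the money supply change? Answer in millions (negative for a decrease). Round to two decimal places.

-121.79 million

Initially m₁ = (1 + 0.546) / (0.25 + 0.011 + 0.546) ≈ 1.915737, so M₁ = 1.915737 × 640 ≈ 1226.0717 million.
After the change m₂ = (1 + 0.546) / (0.25 + 0.1 + 0.546) ≈ 1.725446, so M₂ = 1.725446 × 640 ≈ 1104.2854 million.
ΔM = M₂ − M₁ = 1104.2854 − 1226.0717 = -121.7863 million.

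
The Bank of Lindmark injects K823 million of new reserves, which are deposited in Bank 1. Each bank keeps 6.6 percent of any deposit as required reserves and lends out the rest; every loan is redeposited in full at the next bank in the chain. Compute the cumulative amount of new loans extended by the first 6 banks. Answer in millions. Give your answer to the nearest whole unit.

Bank i lends (1 − rr)^i of the original deposit: Bank 1 lends 823·0.9340 = 768.6820, Bank 2 lends 823·0.9340² ≈ 717.9490, and so on.
Summing a geometric series: total = 823·[0.9340·(1 − 0.9340^6) / (1 − 0.9340)] ≈ 3914.8361 million.

K3915 million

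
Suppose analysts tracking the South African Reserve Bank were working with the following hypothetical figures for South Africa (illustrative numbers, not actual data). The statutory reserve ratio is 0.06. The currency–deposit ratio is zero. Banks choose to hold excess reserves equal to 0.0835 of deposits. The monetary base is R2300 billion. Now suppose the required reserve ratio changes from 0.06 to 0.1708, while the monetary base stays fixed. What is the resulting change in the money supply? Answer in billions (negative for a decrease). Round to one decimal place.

Initially m₁ = 1 / (0.06 + 0.0835) ≈ 6.968641, so M₁ = 6.968641 × 2300 = 16027.8743 billion.
After the change m₂ = 1 / (0.1708 + 0.0835) ≈ 3.932363, so M₂ = 3.932363 × 2300 = 9044.4349 billion.
ΔM = M₂ − M₁ = 9044.4349 − 16027.8743 = -6983.4394 billion.

-6983.4 billion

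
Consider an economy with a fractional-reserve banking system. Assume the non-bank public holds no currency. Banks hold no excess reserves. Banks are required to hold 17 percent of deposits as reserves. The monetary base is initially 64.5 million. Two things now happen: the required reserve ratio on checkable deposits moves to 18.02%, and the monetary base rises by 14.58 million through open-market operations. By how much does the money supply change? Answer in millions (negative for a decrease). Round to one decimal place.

59.4 million

Before: m₁ = 1 / (0.17) ≈ 5.8824, MB₁ = 64.5, so M₁ = 5.8824 × 64.5 = 379.4148 million.
After: m₂ = 1 / (0.1802) ≈ 5.5494, MB₂ = 64.5 + 14.58 = 79.08, so M₂ = 5.5494 × 79.08 ≈ 438.8466 million.
ΔM = M₂ − M₁ = 438.8466 − 379.4148 = 59.4318 million.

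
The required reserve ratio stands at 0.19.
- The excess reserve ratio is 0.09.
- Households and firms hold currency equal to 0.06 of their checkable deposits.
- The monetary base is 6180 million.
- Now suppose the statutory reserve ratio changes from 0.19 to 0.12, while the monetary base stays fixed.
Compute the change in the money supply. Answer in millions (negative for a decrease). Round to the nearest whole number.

4995 million

Initially m₁ = (1 + 0.06) / (0.19 + 0.09 + 0.06) ≈ 3.11765, so M₁ = 3.11765 × 6180 = 19267.077 million.
After the change m₂ = (1 + 0.06) / (0.12 + 0.09 + 0.06) ≈ 3.92593, so M₂ = 3.92593 × 6180 = 24262.2474 million.
ΔM = M₂ − M₁ = 24262.2474 − 19267.077 = 4995.1704 million.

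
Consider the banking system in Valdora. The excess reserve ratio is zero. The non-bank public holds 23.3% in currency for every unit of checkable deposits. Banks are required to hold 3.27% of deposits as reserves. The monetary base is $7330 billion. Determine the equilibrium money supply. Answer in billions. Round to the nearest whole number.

$34015 billion

The money multiplier is m = (1 + c) / (rr + c) = (1 + 0.233) / (0.0327 + 0.233) ≈ 4.64057.
So M = m × MB = 4.64057 × 7330 = 34015.3781 billion.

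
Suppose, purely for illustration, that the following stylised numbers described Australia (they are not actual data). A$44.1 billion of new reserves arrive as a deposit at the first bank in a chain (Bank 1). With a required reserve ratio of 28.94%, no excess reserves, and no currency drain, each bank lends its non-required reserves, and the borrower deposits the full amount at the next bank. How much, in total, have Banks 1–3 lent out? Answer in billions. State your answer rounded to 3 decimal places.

A$69.430 billion

Bank i lends (1 − rr)^i of the original deposit: Bank 1 lends 44.1·0.7106 ≈ 31.3375, Bank 2 lends 44.1·0.7106² ≈ 22.2684, and so on.
Summing a geometric series: total = 44.1·[0.7106·(1 − 0.7106^3) / (1 − 0.7106)] ≈ 69.4298 billion.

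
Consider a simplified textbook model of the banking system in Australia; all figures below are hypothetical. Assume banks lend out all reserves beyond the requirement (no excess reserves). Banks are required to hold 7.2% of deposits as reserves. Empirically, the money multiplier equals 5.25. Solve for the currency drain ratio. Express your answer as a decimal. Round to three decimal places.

0.146

Using m = 5.25. From m = (1 + c)/(c + rr + e), rearranging gives 1 + c = m·(c + rr + e), so c·(1 − m) = m·(rr + e) − 1.
Hence c = [m·(rr + e) − 1]/(1 − m) = [5.25 × (0.072 + 0) − 1] / (1 − 5.25) ≈ 0.146353.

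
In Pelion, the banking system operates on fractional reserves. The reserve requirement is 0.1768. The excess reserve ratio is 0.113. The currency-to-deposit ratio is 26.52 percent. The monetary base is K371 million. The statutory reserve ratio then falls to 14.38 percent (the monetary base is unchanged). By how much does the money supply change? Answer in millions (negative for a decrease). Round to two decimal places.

Initially m₁ = (1 + 0.2652) / (0.1768 + 0.113 + 0.2652) ≈ 2.279640, so M₁ = 2.279640 × 371 ≈ 845.7464 million.
After the change m₂ = (1 + 0.2652) / (0.1438 + 0.113 + 0.2652) ≈ 2.423755, so M₂ = 2.423755 × 371 ≈ 899.2131 million.
ΔM = M₂ − M₁ = 899.2131 − 845.7464 = 53.4667 million.

K53.47 million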